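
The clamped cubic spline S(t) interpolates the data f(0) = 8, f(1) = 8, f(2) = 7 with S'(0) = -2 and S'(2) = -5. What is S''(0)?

6

Let m_i = S''(x_i). Step sizes h_i = 1, 1; slopes of the chords Δ_i = (y_(i+1) - y_i)/h_i = 0, -1.
  1·m_0 + 4·m_1 + 1·m_2 = 6(Δ_1 - Δ_0) = -6
Clamped end conditions give two more equations: 2h_0·m_0 + h_0·m_1 = 6(Δ_0 - S'(0)) = 12 and h_1·m_1 + 2h_1·m_2 = 6(S'(2) - Δ_1) = -24.
Hence m_0 = 6, m_1 = 0, m_2 = -12.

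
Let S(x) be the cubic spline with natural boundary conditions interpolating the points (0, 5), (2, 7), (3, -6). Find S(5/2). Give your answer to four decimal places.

1.3750

Let M_i = S''(x_i). Step sizes h_i = 2, 1; slopes of the chords Δ_i = (y_(i+1) - y_i)/h_i = 1, -13.
  2·M_0 + 6·M_1 + 1·M_2 = 6(Δ_1 - Δ_0) = -84
Natural end conditions: M_0 = M_2 = 0.
Hence M_0 = 0, M_1 = -14, M_2 = 0.
On [2, 3], S(x) = 7 - 25/3·(x - 2) - 7·(x - 2)² + 7/3·(x - 2)³.
With (x - 2) = 1/2: S(5/2) = 11/8.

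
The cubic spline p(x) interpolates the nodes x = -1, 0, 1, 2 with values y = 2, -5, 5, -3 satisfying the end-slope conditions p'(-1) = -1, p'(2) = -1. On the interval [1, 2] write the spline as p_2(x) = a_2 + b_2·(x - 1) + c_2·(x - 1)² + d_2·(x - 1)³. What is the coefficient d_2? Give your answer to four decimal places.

Let m_i = p''(x_i). Step sizes h_i = 1, 1, 1; slopes of the chords Δ_i = (y_(i+1) - y_i)/h_i = -7, 10, -8.
  1·m_0 + 4·m_1 + 1·m_2 = 6(Δ_1 - Δ_0) = 102
  1·m_1 + 4·m_2 + 1·m_3 = 6(Δ_2 - Δ_1) = -108
Clamped end conditions give two more equations: 2h_0·m_0 + h_0·m_1 = 6(Δ_0 - p'(-1)) = -36 and h_2·m_2 + 2h_2·m_3 = 6(p'(2) - Δ_2) = 42.
Solving: m_0 = -212/5, m_1 = 244/5, m_2 = -254/5, m_3 = 232/5.
On [1, 2], with p_2(x) = a_2 + b_2·(x - 1) + c_2·(x - 1)² + d_2·(x - 1)³: c_2 = m_2/2 = -127/5, d_2 = (m_3 - m_2)/(6h_2) = 81/5, b_2 = Δ_2 - h_2(2m_2 + m_3)/6 = 6/5.

16.2000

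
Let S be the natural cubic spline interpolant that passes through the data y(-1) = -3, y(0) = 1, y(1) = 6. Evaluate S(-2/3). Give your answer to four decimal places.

Write M_i for S''(x_i). With h_i = 1, 1 and divided differences Δ_i = 4, 5, the continuity of S' gives the tridiagonal system
  1·M_0 + 4·M_1 + 1·M_2 = 6(Δ_1 - Δ_0) = 6
Natural end conditions: M_0 = M_2 = 0.
Solving: M_0 = 0, M_1 = 3/2, M_2 = 0.
On [-1, 0], S(t) = -3 + 15/4·(t + 1) + 0·(t + 1)² + 1/4·(t + 1)³.
With (t + 1) = 1/3: S(-2/3) = -47/27.

-1.7407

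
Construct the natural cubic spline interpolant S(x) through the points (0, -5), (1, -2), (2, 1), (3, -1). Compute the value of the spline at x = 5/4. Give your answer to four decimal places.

Write M_i for S''(x_i). With h_i = 1, 1, 1 and divided differences Δ_i = 3, 3, -2, the continuity of S' gives the tridiagonal system
  1·M_0 + 4·M_1 + 1·M_2 = 6(Δ_1 - Δ_0) = 0
  1·M_1 + 4·M_2 + 1·M_3 = 6(Δ_2 - Δ_1) = -30
Natural end conditions: M_0 = M_3 = 0.
Solving the tridiagonal system: M_0 = 0, M_1 = 2, M_2 = -8, M_3 = 0.
On [1, 2], S(x) = -2 + 11/3·(x - 1) + 1·(x - 1)² - 5/3·(x - 1)³.
With (x - 1) = 1/4: S(5/4) = -67/64.

-1.0469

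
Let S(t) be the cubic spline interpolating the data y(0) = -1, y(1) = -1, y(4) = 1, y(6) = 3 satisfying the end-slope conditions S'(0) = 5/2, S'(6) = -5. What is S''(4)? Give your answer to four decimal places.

With σ_i denoting the second derivative at x_i, h_i = 1, 3, 2, and Δ_i = (y_(i+1) − y_i)/h_i = 0, 2/3, 1:
  1·σ_0 + 8·σ_1 + 3·σ_2 = 6(Δ_1 - Δ_0) = 4
  3·σ_1 + 10·σ_2 + 2·σ_3 = 6(Δ_2 - Δ_1) = 2
Clamped end conditions give two more equations: 2h_0·σ_0 + h_0·σ_1 = 6(Δ_0 - S'(0)) = -15 and h_2·σ_2 + 2h_2·σ_3 = 6(S'(6) - Δ_2) = -36.
Solving the tridiagonal system: σ_0 = -307/39, σ_1 = 29/39, σ_2 = 77/39, σ_3 = -779/78.

1.9744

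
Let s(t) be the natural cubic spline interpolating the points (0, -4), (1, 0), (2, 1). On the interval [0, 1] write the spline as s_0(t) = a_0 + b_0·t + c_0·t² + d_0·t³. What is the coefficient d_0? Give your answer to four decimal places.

Write M_i for s''(x_i). With h_i = 1, 1 and divided differences Δ_i = 4, 1, the continuity of s' gives the tridiagonal system
  1·M_0 + 4·M_1 + 1·M_2 = 6(Δ_1 - Δ_0) = -18
Natural end conditions: M_0 = M_2 = 0.
Solving: M_0 = 0, M_1 = -9/2, M_2 = 0.
On [0, 1], with s_0(t) = a_0 + b_0·t + c_0·t² + d_0·t³: c_0 = M_0/2 = 0, d_0 = (M_1 - M_0)/(6h_0) = -3/4, b_0 = Δ_0 - h_0(2M_0 + M_1)/6 = 19/4.

-0.7500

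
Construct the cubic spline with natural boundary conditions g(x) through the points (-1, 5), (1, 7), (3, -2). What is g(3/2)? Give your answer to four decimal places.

Put M_i = g'' at the i-th knot. Here h = (2, 2) and Δ = (1, -9/2), so the interior equations h_(i-1)·M_(i-1) + 2(h_(i-1)+h_i)·M_i + h_i·M_(i+1) = 6(Δ_i − Δ_(i-1)) read
  2·M_0 + 8·M_1 + 2·M_2 = 6(Δ_1 - Δ_0) = -33
Natural end conditions: M_0 = M_2 = 0.
Forward elimination and back-substitution give M_0 = 0, M_1 = -33/8, M_2 = 0.
On [1, 3], g(x) = 7 - 7/4·(x - 1) - 33/16·(x - 1)² + 11/32·(x - 1)³.
With (x - 1) = 1/2: g(3/2) = 1447/256.

5.6523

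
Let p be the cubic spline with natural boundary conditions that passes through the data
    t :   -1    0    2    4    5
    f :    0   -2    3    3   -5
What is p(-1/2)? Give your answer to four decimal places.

Put σ_i = p'' at the i-th knot. Here h = (1, 2, 2, 1) and Δ = (-2, 5/2, 0, -8), so the interior equations h_(i-1)·σ_(i-1) + 2(h_(i-1)+h_i)·σ_i + h_i·σ_(i+1) = 6(Δ_i − Δ_(i-1)) read
  1·σ_0 + 6·σ_1 + 2·σ_2 = 6(Δ_1 - Δ_0) = 27
  2·σ_1 + 8·σ_2 + 2·σ_3 = 6(Δ_2 - Δ_1) = -15
  2·σ_2 + 6·σ_3 + 1·σ_4 = 6(Δ_3 - Δ_2) = -48
Natural end conditions: σ_0 = σ_4 = 0.
Hence σ_0 = 0, σ_1 = 49/10, σ_2 = -6/5, σ_3 = -38/5, σ_4 = 0.
On [-1, 0], p(t) = 0 - 169/60·(t + 1) + 0·(t + 1)² + 49/60·(t + 1)³.
With (t + 1) = 1/2: p(-1/2) = -209/160.

-1.3063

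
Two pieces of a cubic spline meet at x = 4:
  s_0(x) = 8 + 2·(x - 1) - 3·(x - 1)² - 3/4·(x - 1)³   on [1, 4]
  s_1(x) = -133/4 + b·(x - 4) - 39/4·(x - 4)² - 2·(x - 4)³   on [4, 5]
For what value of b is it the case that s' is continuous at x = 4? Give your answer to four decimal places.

s_0'(x) = 2 - 6·(x - 1) - 9/4·(x - 1)², so s_0'(4) = -145/4. On the right, s_1'(4) = b, so b = -145/4.

-36.2500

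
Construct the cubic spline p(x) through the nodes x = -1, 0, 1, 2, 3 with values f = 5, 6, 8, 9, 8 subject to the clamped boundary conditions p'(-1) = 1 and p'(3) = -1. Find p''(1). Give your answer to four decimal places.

Write m_i for p''(x_i). With h_i = 1, 1, 1, 1 and divided differences Δ_i = 1, 2, 1, -1, the continuity of p' gives the tridiagonal system
  1·m_0 + 4·m_1 + 1·m_2 = 6(Δ_1 - Δ_0) = 6
  1·m_1 + 4·m_2 + 1·m_3 = 6(Δ_2 - Δ_1) = -6
  1·m_2 + 4·m_3 + 1·m_4 = 6(Δ_3 - Δ_2) = -12
Clamped end conditions give two more equations: 2h_0·m_0 + h_0·m_1 = 6(Δ_0 - p'(-1)) = 0 and h_3·m_3 + 2h_3·m_4 = 6(p'(3) - Δ_3) = 0.
Forward elimination and back-substitution give m_0 = -29/28, m_1 = 29/14, m_2 = -5/4, m_3 = -43/14, m_4 = 43/28.

-1.2500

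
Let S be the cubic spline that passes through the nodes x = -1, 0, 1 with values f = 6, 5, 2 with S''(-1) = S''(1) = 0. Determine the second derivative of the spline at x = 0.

Write σ_i for S''(x_i). With h_i = 1, 1 and divided differences Δ_i = -1, -3, the continuity of S' gives the tridiagonal system
  1·σ_0 + 4·σ_1 + 1·σ_2 = 6(Δ_1 - Δ_0) = -12
Natural end conditions: σ_0 = σ_2 = 0.
Solving: σ_0 = 0, σ_1 = -3, σ_2 = 0.

-3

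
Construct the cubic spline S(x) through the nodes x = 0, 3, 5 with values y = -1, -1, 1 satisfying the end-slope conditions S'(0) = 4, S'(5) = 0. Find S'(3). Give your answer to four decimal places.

0.1000

Let σ_i = S''(x_i). Step sizes h_i = 3, 2; slopes of the chords Δ_i = (y_(i+1) - y_i)/h_i = 0, 1.
  3·σ_0 + 10·σ_1 + 2·σ_2 = 6(Δ_1 - Δ_0) = 6
Clamped end conditions give two more equations: 2h_0·σ_0 + h_0·σ_1 = 6(Δ_0 - S'(0)) = -24 and h_1·σ_1 + 2h_1·σ_2 = 6(S'(5) - Δ_1) = -6.
Solving the tridiagonal system: σ_0 = -27/5, σ_1 = 14/5, σ_2 = -29/10.
On [3, 5], S'(x) = b_1 + 2c_1·(x - 3) + 3d_1·(x - 3)² with b_1 = Δ_1 - h_1(2σ_1 + σ_2)/6 = 1/10, c_1 = σ_1/2 = 7/5, d_1 = (σ_2 - σ_1)/(6h_1) = -19/40. So S'(3) = 1/10.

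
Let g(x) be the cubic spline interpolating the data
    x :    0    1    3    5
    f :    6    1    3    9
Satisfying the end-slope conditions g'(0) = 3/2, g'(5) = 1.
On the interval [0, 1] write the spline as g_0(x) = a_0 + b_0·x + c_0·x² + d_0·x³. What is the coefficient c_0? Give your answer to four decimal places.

-12.3043

Let M_i = g''(x_i). Step sizes h_i = 1, 2, 2; slopes of the chords Δ_i = (y_(i+1) - y_i)/h_i = -5, 1, 3.
  1·M_0 + 6·M_1 + 2·M_2 = 6(Δ_1 - Δ_0) = 36
  2·M_1 + 8·M_2 + 2·M_3 = 6(Δ_2 - Δ_1) = 12
Clamped end conditions give two more equations: 2h_0·M_0 + h_0·M_1 = 6(Δ_0 - g'(0)) = -39 and h_2·M_2 + 2h_2·M_3 = 6(g'(5) - Δ_2) = -12.
Forward elimination and back-substitution give M_0 = -566/23, M_1 = 235/23, M_2 = -8/23, M_3 = -65/23.
On [0, 1], with g_0(x) = a_0 + b_0·x + c_0·x² + d_0·x³: c_0 = M_0/2 = -283/23, d_0 = (M_1 - M_0)/(6h_0) = 267/46, b_0 = Δ_0 - h_0(2M_0 + M_1)/6 = 3/2.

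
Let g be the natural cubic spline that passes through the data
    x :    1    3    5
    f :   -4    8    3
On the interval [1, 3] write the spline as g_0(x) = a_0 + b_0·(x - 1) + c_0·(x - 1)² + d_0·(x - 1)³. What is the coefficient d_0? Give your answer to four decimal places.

-0.5313

Put σ_i = g'' at the i-th knot. Here h = (2, 2) and Δ = (6, -5/2), so the interior equations h_(i-1)·σ_(i-1) + 2(h_(i-1)+h_i)·σ_i + h_i·σ_(i+1) = 6(Δ_i − Δ_(i-1)) read
  2·σ_0 + 8·σ_1 + 2·σ_2 = 6(Δ_1 - Δ_0) = -51
Natural end conditions: σ_0 = σ_2 = 0.
Solving: σ_0 = 0, σ_1 = -51/8, σ_2 = 0.
On [1, 3], with g_0(x) = a_0 + b_0·(x - 1) + c_0·(x - 1)² + d_0·(x - 1)³: c_0 = σ_0/2 = 0, d_0 = (σ_1 - σ_0)/(6h_0) = -17/32, b_0 = Δ_0 - h_0(2σ_0 + σ_1)/6 = 65/8.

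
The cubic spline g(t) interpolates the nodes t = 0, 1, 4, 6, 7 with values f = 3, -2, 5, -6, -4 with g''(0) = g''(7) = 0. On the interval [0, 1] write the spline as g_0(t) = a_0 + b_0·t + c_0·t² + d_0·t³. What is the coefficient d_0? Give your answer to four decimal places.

1.5144

With M_i denoting the second derivative at x_i, h_i = 1, 3, 2, 1, and Δ_i = (y_(i+1) − y_i)/h_i = -5, 7/3, -11/2, 2:
  1·M_0 + 8·M_1 + 3·M_2 = 6(Δ_1 - Δ_0) = 44
  3·M_1 + 10·M_2 + 2·M_3 = 6(Δ_2 - Δ_1) = -47
  2·M_2 + 6·M_3 + 1·M_4 = 6(Δ_3 - Δ_2) = 45
Natural end conditions: M_0 = M_4 = 0.
Solving the tridiagonal system: M_0 = 0, M_1 = 1790/197, M_2 = -1884/197, M_3 = 4211/394, M_4 = 0.
On [0, 1], with g_0(t) = a_0 + b_0·t + c_0·t² + d_0·t³: c_0 = M_0/2 = 0, d_0 = (M_1 - M_0)/(6h_0) = 895/591, b_0 = Δ_0 - h_0(2M_0 + M_1)/6 = -3850/591.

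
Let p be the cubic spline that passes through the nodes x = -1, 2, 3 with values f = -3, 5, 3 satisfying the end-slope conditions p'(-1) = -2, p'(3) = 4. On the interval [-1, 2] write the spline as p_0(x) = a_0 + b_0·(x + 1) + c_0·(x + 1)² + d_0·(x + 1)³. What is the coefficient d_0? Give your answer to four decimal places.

-1.0926

Put σ_i = p'' at the i-th knot. Here h = (3, 1) and Δ = (8/3, -2), so the interior equations h_(i-1)·σ_(i-1) + 2(h_(i-1)+h_i)·σ_i + h_i·σ_(i+1) = 6(Δ_i − Δ_(i-1)) read
  3·σ_0 + 8·σ_1 + 1·σ_2 = 6(Δ_1 - Δ_0) = -28
Clamped end conditions give two more equations: 2h_0·σ_0 + h_0·σ_1 = 6(Δ_0 - p'(-1)) = 28 and h_1·σ_1 + 2h_1·σ_2 = 6(p'(3) - Δ_1) = 36.
Solving the tridiagonal system: σ_0 = 29/3, σ_1 = -10, σ_2 = 23.
On [-1, 2], with p_0(x) = a_0 + b_0·(x + 1) + c_0·(x + 1)² + d_0·(x + 1)³: c_0 = σ_0/2 = 29/6, d_0 = (σ_1 - σ_0)/(6h_0) = -59/54, b_0 = Δ_0 - h_0(2σ_0 + σ_1)/6 = -2.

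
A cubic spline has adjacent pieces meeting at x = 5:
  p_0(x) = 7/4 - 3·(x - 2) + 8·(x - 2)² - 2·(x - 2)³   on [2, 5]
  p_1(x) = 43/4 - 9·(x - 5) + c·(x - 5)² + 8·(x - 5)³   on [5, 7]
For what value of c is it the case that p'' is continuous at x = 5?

-10

p_0''(x) = 16 - 12·(x - 2), so p_0''(5) = -20. On the right, p_1''(5) = 2c, so c = -10.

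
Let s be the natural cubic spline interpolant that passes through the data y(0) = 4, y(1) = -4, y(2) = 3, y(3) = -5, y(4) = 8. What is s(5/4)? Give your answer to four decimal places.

Put σ_i = s'' at the i-th knot. Here h = (1, 1, 1, 1) and Δ = (-8, 7, -8, 13), so the interior equations h_(i-1)·σ_(i-1) + 2(h_(i-1)+h_i)·σ_i + h_i·σ_(i+1) = 6(Δ_i − Δ_(i-1)) read
  1·σ_0 + 4·σ_1 + 1·σ_2 = 6(Δ_1 - Δ_0) = 90
  1·σ_1 + 4·σ_2 + 1·σ_3 = 6(Δ_2 - Δ_1) = -90
  1·σ_2 + 4·σ_3 + 1·σ_4 = 6(Δ_3 - Δ_2) = 126
Natural end conditions: σ_0 = σ_4 = 0.
Solving: σ_0 = 0, σ_1 = 459/14, σ_2 = -288/7, σ_3 = 585/14, σ_4 = 0.
On [1, 2], s(x) = -4 + 41/14·(x - 1) + 459/28·(x - 1)² - 345/28·(x - 1)³.
With (x - 1) = 1/4: s(5/4) = -4365/1792.

-2.4358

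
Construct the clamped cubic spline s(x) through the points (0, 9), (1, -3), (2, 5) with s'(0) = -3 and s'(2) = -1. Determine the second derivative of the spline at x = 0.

Write M_i for s''(x_i). With h_i = 1, 1 and divided differences Δ_i = -12, 8, the continuity of s' gives the tridiagonal system
  1·M_0 + 4·M_1 + 1·M_2 = 6(Δ_1 - Δ_0) = 120
Clamped end conditions give two more equations: 2h_0·M_0 + h_0·M_1 = 6(Δ_0 - s'(0)) = -54 and h_1·M_1 + 2h_1·M_2 = 6(s'(2) - Δ_1) = -54.
Forward elimination and back-substitution give M_0 = -56, M_1 = 58, M_2 = -56.

-56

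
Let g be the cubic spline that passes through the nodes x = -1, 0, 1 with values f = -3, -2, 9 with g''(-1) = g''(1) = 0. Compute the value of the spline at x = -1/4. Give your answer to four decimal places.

Let σ_i = g''(x_i). Step sizes h_i = 1, 1; slopes of the chords Δ_i = (y_(i+1) - y_i)/h_i = 1, 11.
  1·σ_0 + 4·σ_1 + 1·σ_2 = 6(Δ_1 - Δ_0) = 60
Natural end conditions: σ_0 = σ_2 = 0.
Hence σ_0 = 0, σ_1 = 15, σ_2 = 0.
On [-1, 0], g(x) = -3 - 3/2·(x + 1) + 0·(x + 1)² + 5/2·(x + 1)³.
With (x + 1) = 3/4: g(-1/4) = -393/128.

-3.0703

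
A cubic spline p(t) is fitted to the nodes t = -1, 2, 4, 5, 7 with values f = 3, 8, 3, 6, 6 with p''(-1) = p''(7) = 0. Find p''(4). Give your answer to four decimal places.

7.5460

Write M_i for p''(x_i). With h_i = 3, 2, 1, 2 and divided differences Δ_i = 5/3, -5/2, 3, 0, the continuity of p' gives the tridiagonal system
  3·M_0 + 10·M_1 + 2·M_2 = 6(Δ_1 - Δ_0) = -25
  2·M_1 + 6·M_2 + 1·M_3 = 6(Δ_2 - Δ_1) = 33
  1·M_2 + 6·M_3 + 2·M_4 = 6(Δ_3 - Δ_2) = -18
Natural end conditions: M_0 = M_4 = 0.
Hence M_0 = 0, M_1 = -1307/326, M_2 = 1230/163, M_3 = -694/163, M_4 = 0.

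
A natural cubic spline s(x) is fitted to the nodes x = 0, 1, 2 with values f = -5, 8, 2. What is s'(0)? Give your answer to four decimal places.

Put M_i = s'' at the i-th knot. Here h = (1, 1) and Δ = (13, -6), so the interior equations h_(i-1)·M_(i-1) + 2(h_(i-1)+h_i)·M_i + h_i·M_(i+1) = 6(Δ_i − Δ_(i-1)) read
  1·M_0 + 4·M_1 + 1·M_2 = 6(Δ_1 - Δ_0) = -114
Natural end conditions: M_0 = M_2 = 0.
Solving: M_0 = 0, M_1 = -57/2, M_2 = 0.
On [0, 1], s'(x) = b_0 + 2c_0·x + 3d_0·x² with b_0 = Δ_0 - h_0(2M_0 + M_1)/6 = 71/4, c_0 = M_0/2 = 0, d_0 = (M_1 - M_0)/(6h_0) = -19/4. So s'(0) = 71/4.

17.7500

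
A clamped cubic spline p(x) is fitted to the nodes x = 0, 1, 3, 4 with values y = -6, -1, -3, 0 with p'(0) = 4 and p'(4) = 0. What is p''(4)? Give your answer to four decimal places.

Write M_i for p''(x_i). With h_i = 1, 2, 1 and divided differences Δ_i = 5, -1, 3, the continuity of p' gives the tridiagonal system
  1·M_0 + 6·M_1 + 2·M_2 = 6(Δ_1 - Δ_0) = -36
  2·M_1 + 6·M_2 + 1·M_3 = 6(Δ_2 - Δ_1) = 24
Clamped end conditions give two more equations: 2h_0·M_0 + h_0·M_1 = 6(Δ_0 - p'(0)) = 6 and h_2·M_2 + 2h_2·M_3 = 6(p'(4) - Δ_2) = -18.
Solving the tridiagonal system: M_0 = 292/35, M_1 = -374/35, M_2 = 346/35, M_3 = -488/35.

-13.9429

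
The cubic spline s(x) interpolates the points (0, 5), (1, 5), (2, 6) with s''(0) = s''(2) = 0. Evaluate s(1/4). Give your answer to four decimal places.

Put M_i = s'' at the i-th knot. Here h = (1, 1) and Δ = (0, 1), so the interior equations h_(i-1)·M_(i-1) + 2(h_(i-1)+h_i)·M_i + h_i·M_(i+1) = 6(Δ_i − Δ_(i-1)) read
  1·M_0 + 4·M_1 + 1·M_2 = 6(Δ_1 - Δ_0) = 6
Natural end conditions: M_0 = M_2 = 0.
Solving the tridiagonal system: M_0 = 0, M_1 = 3/2, M_2 = 0.
On [0, 1], s(x) = 5 - 1/4·x + 0·x² + 1/4·x³.
With x = 1/4: s(1/4) = 1265/256.

4.9414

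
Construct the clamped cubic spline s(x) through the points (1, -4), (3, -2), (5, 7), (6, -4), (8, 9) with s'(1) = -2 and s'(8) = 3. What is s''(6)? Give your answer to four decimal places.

27.6721

With m_i denoting the second derivative at x_i, h_i = 2, 2, 1, 2, and Δ_i = (y_(i+1) − y_i)/h_i = 1, 9/2, -11, 13/2:
  2·m_0 + 8·m_1 + 2·m_2 = 6(Δ_1 - Δ_0) = 21
  2·m_1 + 6·m_2 + 1·m_3 = 6(Δ_2 - Δ_1) = -93
  1·m_2 + 6·m_3 + 2·m_4 = 6(Δ_3 - Δ_2) = 105
Clamped end conditions give two more equations: 2h_0·m_0 + h_0·m_1 = 6(Δ_0 - s'(1)) = 18 and h_3·m_3 + 2h_3·m_4 = 6(s'(8) - Δ_3) = -21.
Hence m_0 = 23/61, m_1 = 503/61, m_2 = -2789/122, m_3 = 1688/61, m_4 = -4657/244.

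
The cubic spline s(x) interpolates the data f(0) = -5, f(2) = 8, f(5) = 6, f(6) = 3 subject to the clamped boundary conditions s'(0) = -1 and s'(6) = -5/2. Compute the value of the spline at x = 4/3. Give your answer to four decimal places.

Put M_i = s'' at the i-th knot. Here h = (2, 3, 1) and Δ = (13/2, -2/3, -3), so the interior equations h_(i-1)·M_(i-1) + 2(h_(i-1)+h_i)·M_i + h_i·M_(i+1) = 6(Δ_i − Δ_(i-1)) read
  2·M_0 + 10·M_1 + 3·M_2 = 6(Δ_1 - Δ_0) = -43
  3·M_1 + 8·M_2 + 1·M_3 = 6(Δ_2 - Δ_1) = -14
Clamped end conditions give two more equations: 2h_0·M_0 + h_0·M_1 = 6(Δ_0 - s'(0)) = 45 and h_2·M_2 + 2h_2·M_3 = 6(s'(6) - Δ_2) = 3.
Solving the tridiagonal system: M_0 = 587/39, M_1 = -593/78, M_2 = 38/39, M_3 = 79/78.
On [0, 2], s(x) = -5 - 1·x + 587/78·x² - 589/312·x³.
With x = 4/3: s(4/3) = 2707/1053.

2.5708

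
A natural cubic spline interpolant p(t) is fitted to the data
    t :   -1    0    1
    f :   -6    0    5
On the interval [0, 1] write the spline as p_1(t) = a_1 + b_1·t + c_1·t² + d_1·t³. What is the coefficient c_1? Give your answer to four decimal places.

-0.7500

Put m_i = p'' at the i-th knot. Here h = (1, 1) and Δ = (6, 5), so the interior equations h_(i-1)·m_(i-1) + 2(h_(i-1)+h_i)·m_i + h_i·m_(i+1) = 6(Δ_i − Δ_(i-1)) read
  1·m_0 + 4·m_1 + 1·m_2 = 6(Δ_1 - Δ_0) = -6
Natural end conditions: m_0 = m_2 = 0.
Solving: m_0 = 0, m_1 = -3/2, m_2 = 0.
On [0, 1], with p_1(t) = a_1 + b_1·t + c_1·t² + d_1·t³: c_1 = m_1/2 = -3/4, d_1 = (m_2 - m_1)/(6h_1) = 1/4, b_1 = Δ_1 - h_1(2m_1 + m_2)/6 = 11/2.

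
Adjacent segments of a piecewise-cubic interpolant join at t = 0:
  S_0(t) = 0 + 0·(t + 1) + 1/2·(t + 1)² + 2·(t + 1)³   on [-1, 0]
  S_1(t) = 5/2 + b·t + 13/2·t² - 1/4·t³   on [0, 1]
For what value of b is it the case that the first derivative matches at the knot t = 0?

S_0'(t) = 0 + 1·(t + 1) + 6·(t + 1)², so S_0'(0) = 7. On the right, S_1'(0) = b, so b = 7.

7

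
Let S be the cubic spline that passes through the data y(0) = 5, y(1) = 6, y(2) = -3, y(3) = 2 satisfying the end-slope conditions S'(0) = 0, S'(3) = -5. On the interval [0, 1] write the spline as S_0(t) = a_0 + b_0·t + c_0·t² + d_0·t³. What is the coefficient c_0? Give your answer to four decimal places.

Let m_i = S''(x_i). Step sizes h_i = 1, 1, 1; slopes of the chords Δ_i = (y_(i+1) - y_i)/h_i = 1, -9, 5.
  1·m_0 + 4·m_1 + 1·m_2 = 6(Δ_1 - Δ_0) = -60
  1·m_1 + 4·m_2 + 1·m_3 = 6(Δ_2 - Δ_1) = 84
Clamped end conditions give two more equations: 2h_0·m_0 + h_0·m_1 = 6(Δ_0 - S'(0)) = 6 and h_2·m_2 + 2h_2·m_3 = 6(S'(3) - Δ_2) = -60.
Forward elimination and back-substitution give m_0 = 268/15, m_1 = -446/15, m_2 = 616/15, m_3 = -758/15.
On [0, 1], with S_0(t) = a_0 + b_0·t + c_0·t² + d_0·t³: c_0 = m_0/2 = 134/15, d_0 = (m_1 - m_0)/(6h_0) = -119/15, b_0 = Δ_0 - h_0(2m_0 + m_1)/6 = 0.

8.9333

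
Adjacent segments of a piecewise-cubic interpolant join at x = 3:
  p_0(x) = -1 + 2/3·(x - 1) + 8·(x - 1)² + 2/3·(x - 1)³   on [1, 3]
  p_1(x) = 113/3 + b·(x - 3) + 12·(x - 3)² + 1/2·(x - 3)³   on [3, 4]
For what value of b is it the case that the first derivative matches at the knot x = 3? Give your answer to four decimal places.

40.6667

p_0'(x) = 2/3 + 16·(x - 1) + 2·(x - 1)², so p_0'(3) = 122/3. On the right, p_1'(3) = b, so b = 122/3.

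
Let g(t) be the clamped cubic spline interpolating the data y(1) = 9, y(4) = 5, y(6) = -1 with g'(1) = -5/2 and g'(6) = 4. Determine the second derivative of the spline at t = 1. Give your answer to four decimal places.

3.4667

With m_i denoting the second derivative at x_i, h_i = 3, 2, and Δ_i = (y_(i+1) − y_i)/h_i = -4/3, -3:
  3·m_0 + 10·m_1 + 2·m_2 = 6(Δ_1 - Δ_0) = -10
Clamped end conditions give two more equations: 2h_0·m_0 + h_0·m_1 = 6(Δ_0 - g'(1)) = 7 and h_1·m_1 + 2h_1·m_2 = 6(g'(6) - Δ_1) = 42.
Hence m_0 = 52/15, m_1 = -23/5, m_2 = 64/5.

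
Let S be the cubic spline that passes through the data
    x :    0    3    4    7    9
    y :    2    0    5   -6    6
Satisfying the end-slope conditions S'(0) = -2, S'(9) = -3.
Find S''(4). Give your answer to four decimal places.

-12.4082

Let σ_i = S''(x_i). Step sizes h_i = 3, 1, 3, 2; slopes of the chords Δ_i = (y_(i+1) - y_i)/h_i = -2/3, 5, -11/3, 6.
  3·σ_0 + 8·σ_1 + 1·σ_2 = 6(Δ_1 - Δ_0) = 34
  1·σ_1 + 8·σ_2 + 3·σ_3 = 6(Δ_2 - Δ_1) = -52
  3·σ_2 + 10·σ_3 + 2·σ_4 = 6(Δ_3 - Δ_2) = 58
Clamped end conditions give two more equations: 2h_0·σ_0 + h_0·σ_1 = 6(Δ_0 - S'(0)) = 8 and h_3·σ_3 + 2h_3·σ_4 = 6(S'(9) - Δ_3) = -54.
Solving the tridiagonal system: σ_0 = -515/267, σ_1 = 1742/267, σ_2 = -3313/267, σ_3 = 3626/267, σ_4 = -10835/534.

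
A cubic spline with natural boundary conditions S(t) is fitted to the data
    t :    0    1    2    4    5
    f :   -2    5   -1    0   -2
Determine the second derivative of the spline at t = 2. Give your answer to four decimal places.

12.4918

Put m_i = S'' at the i-th knot. Here h = (1, 1, 2, 1) and Δ = (7, -6, 1/2, -2), so the interior equations h_(i-1)·m_(i-1) + 2(h_(i-1)+h_i)·m_i + h_i·m_(i+1) = 6(Δ_i − Δ_(i-1)) read
  1·m_0 + 4·m_1 + 1·m_2 = 6(Δ_1 - Δ_0) = -78
  1·m_1 + 6·m_2 + 2·m_3 = 6(Δ_2 - Δ_1) = 39
  2·m_2 + 6·m_3 + 1·m_4 = 6(Δ_3 - Δ_2) = -15
Natural end conditions: m_0 = m_4 = 0.
Solving the tridiagonal system: m_0 = 0, m_1 = -1380/61, m_2 = 762/61, m_3 = -813/122, m_4 = 0.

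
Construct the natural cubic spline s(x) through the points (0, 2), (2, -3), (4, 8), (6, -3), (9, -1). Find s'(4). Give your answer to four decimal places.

0.4836

With M_i denoting the second derivative at x_i, h_i = 2, 2, 2, 3, and Δ_i = (y_(i+1) − y_i)/h_i = -5/2, 11/2, -11/2, 2/3:
  2·M_0 + 8·M_1 + 2·M_2 = 6(Δ_1 - Δ_0) = 48
  2·M_1 + 8·M_2 + 2·M_3 = 6(Δ_2 - Δ_1) = -66
  2·M_2 + 10·M_3 + 3·M_4 = 6(Δ_3 - Δ_2) = 37
Natural end conditions: M_0 = M_4 = 0.
Hence M_0 = 0, M_1 = 1279/142, M_2 = -854/71, M_3 = 867/142, M_4 = 0.
On [4, 6], s'(x) = b_2 + 2c_2·(x - 4) + 3d_2·(x - 4)² with b_2 = Δ_2 - h_2(2M_2 + M_3)/6 = 103/213, c_2 = M_2/2 = -427/71, d_2 = (M_3 - M_2)/(6h_2) = 2575/1704. So s'(4) = 103/213.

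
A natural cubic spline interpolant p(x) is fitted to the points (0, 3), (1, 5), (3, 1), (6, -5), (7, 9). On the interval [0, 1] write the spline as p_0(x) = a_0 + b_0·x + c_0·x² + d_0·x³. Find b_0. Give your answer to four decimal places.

2.4772

Put σ_i = p'' at the i-th knot. Here h = (1, 2, 3, 1) and Δ = (2, -2, -2, 14), so the interior equations h_(i-1)·σ_(i-1) + 2(h_(i-1)+h_i)·σ_i + h_i·σ_(i+1) = 6(Δ_i − Δ_(i-1)) read
  1·σ_0 + 6·σ_1 + 2·σ_2 = 6(Δ_1 - Δ_0) = -24
  2·σ_1 + 10·σ_2 + 3·σ_3 = 6(Δ_2 - Δ_1) = 0
  3·σ_2 + 8·σ_3 + 1·σ_4 = 6(Δ_3 - Δ_2) = 96
Natural end conditions: σ_0 = σ_4 = 0.
Forward elimination and back-substitution give σ_0 = 0, σ_1 = -564/197, σ_2 = -672/197, σ_3 = 2616/197, σ_4 = 0.
On [0, 1], with p_0(x) = a_0 + b_0·x + c_0·x² + d_0·x³: c_0 = σ_0/2 = 0, d_0 = (σ_1 - σ_0)/(6h_0) = -94/197, b_0 = Δ_0 - h_0(2σ_0 + σ_1)/6 = 488/197.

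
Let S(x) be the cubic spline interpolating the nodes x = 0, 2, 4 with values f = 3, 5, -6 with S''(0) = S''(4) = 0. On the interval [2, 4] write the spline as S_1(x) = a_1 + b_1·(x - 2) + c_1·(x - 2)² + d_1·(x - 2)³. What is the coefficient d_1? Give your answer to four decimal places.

0.4063

Put M_i = S'' at the i-th knot. Here h = (2, 2) and Δ = (1, -11/2), so the interior equations h_(i-1)·M_(i-1) + 2(h_(i-1)+h_i)·M_i + h_i·M_(i+1) = 6(Δ_i − Δ_(i-1)) read
  2·M_0 + 8·M_1 + 2·M_2 = 6(Δ_1 - Δ_0) = -39
Natural end conditions: M_0 = M_2 = 0.
Solving the tridiagonal system: M_0 = 0, M_1 = -39/8, M_2 = 0.
On [2, 4], with S_1(x) = a_1 + b_1·(x - 2) + c_1·(x - 2)² + d_1·(x - 2)³: c_1 = M_1/2 = -39/16, d_1 = (M_2 - M_1)/(6h_1) = 13/32, b_1 = Δ_1 - h_1(2M_1 + M_2)/6 = -9/4.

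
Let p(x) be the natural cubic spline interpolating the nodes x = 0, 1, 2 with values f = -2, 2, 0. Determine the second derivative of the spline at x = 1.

With M_i denoting the second derivative at x_i, h_i = 1, 1, and Δ_i = (y_(i+1) − y_i)/h_i = 4, -2:
  1·M_0 + 4·M_1 + 1·M_2 = 6(Δ_1 - Δ_0) = -36
Natural end conditions: M_0 = M_2 = 0.
Solving: M_0 = 0, M_1 = -9, M_2 = 0.

-9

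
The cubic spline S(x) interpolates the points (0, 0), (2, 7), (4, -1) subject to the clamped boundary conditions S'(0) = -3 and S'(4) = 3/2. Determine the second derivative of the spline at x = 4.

15

Put m_i = S'' at the i-th knot. Here h = (2, 2) and Δ = (7/2, -4), so the interior equations h_(i-1)·m_(i-1) + 2(h_(i-1)+h_i)·m_i + h_i·m_(i+1) = 6(Δ_i − Δ_(i-1)) read
  2·m_0 + 8·m_1 + 2·m_2 = 6(Δ_1 - Δ_0) = -45
Clamped end conditions give two more equations: 2h_0·m_0 + h_0·m_1 = 6(Δ_0 - S'(0)) = 39 and h_1·m_1 + 2h_1·m_2 = 6(S'(4) - Δ_1) = 33.
Forward elimination and back-substitution give m_0 = 33/2, m_1 = -27/2, m_2 = 15.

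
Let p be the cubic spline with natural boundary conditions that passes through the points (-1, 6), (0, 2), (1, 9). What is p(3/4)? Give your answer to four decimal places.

6.6055

Let M_i = p''(x_i). Step sizes h_i = 1, 1; slopes of the chords Δ_i = (y_(i+1) - y_i)/h_i = -4, 7.
  1·M_0 + 4·M_1 + 1·M_2 = 6(Δ_1 - Δ_0) = 66
Natural end conditions: M_0 = M_2 = 0.
Forward elimination and back-substitution give M_0 = 0, M_1 = 33/2, M_2 = 0.
On [0, 1], p(x) = 2 + 3/2·x + 33/4·x² - 11/4·x³.
With x = 3/4: p(3/4) = 1691/256.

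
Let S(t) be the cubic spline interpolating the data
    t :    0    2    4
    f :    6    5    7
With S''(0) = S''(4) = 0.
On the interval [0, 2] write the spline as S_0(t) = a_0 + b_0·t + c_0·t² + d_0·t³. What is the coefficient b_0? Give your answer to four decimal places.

With σ_i denoting the second derivative at x_i, h_i = 2, 2, and Δ_i = (y_(i+1) − y_i)/h_i = -1/2, 1:
  2·σ_0 + 8·σ_1 + 2·σ_2 = 6(Δ_1 - Δ_0) = 9
Natural end conditions: σ_0 = σ_2 = 0.
Solving: σ_0 = 0, σ_1 = 9/8, σ_2 = 0.
On [0, 2], with S_0(t) = a_0 + b_0·t + c_0·t² + d_0·t³: c_0 = σ_0/2 = 0, d_0 = (σ_1 - σ_0)/(6h_0) = 3/32, b_0 = Δ_0 - h_0(2σ_0 + σ_1)/6 = -7/8.

-0.8750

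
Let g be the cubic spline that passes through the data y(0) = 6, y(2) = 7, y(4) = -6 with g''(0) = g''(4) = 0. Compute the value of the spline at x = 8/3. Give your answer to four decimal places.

With M_i denoting the second derivative at x_i, h_i = 2, 2, and Δ_i = (y_(i+1) − y_i)/h_i = 1/2, -13/2:
  2·M_0 + 8·M_1 + 2·M_2 = 6(Δ_1 - Δ_0) = -42
Natural end conditions: M_0 = M_2 = 0.
Hence M_0 = 0, M_1 = -21/4, M_2 = 0.
On [2, 4], g(x) = 7 - 3·(x - 2) - 21/8·(x - 2)² + 7/16·(x - 2)³.
With (x - 2) = 2/3: g(8/3) = 107/27.

3.9630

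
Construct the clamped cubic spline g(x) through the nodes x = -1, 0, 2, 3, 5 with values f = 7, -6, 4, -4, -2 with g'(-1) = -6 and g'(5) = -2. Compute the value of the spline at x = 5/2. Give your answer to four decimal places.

0.5679

Write M_i for g''(x_i). With h_i = 1, 2, 1, 2 and divided differences Δ_i = -13, 5, -8, 1, the continuity of g' gives the tridiagonal system
  1·M_0 + 6·M_1 + 2·M_2 = 6(Δ_1 - Δ_0) = 108
  2·M_1 + 6·M_2 + 1·M_3 = 6(Δ_2 - Δ_1) = -78
  1·M_2 + 6·M_3 + 2·M_4 = 6(Δ_3 - Δ_2) = 54
Clamped end conditions give two more equations: 2h_0·M_0 + h_0·M_1 = 6(Δ_0 - g'(-1)) = -42 and h_3·M_3 + 2h_3·M_4 = 6(g'(5) - Δ_3) = -18.
Forward elimination and back-substitution give M_0 = -3502/93, M_1 = 3098/93, M_2 = -2521/93, M_3 = 1676/93, M_4 = -2513/186.
On [2, 3], g(x) = 4 - 61/31·(x - 2) - 2521/186·(x - 2)² + 1399/186·(x - 2)³.
With (x - 2) = 1/2: g(5/2) = 845/1488.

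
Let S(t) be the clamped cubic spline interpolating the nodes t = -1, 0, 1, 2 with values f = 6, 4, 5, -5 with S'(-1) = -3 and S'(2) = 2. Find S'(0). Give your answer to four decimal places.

1.9333

Put m_i = S'' at the i-th knot. Here h = (1, 1, 1) and Δ = (-2, 1, -10), so the interior equations h_(i-1)·m_(i-1) + 2(h_(i-1)+h_i)·m_i + h_i·m_(i+1) = 6(Δ_i − Δ_(i-1)) read
  1·m_0 + 4·m_1 + 1·m_2 = 6(Δ_1 - Δ_0) = 18
  1·m_1 + 4·m_2 + 1·m_3 = 6(Δ_2 - Δ_1) = -66
Clamped end conditions give two more equations: 2h_0·m_0 + h_0·m_1 = 6(Δ_0 - S'(-1)) = 6 and h_2·m_2 + 2h_2·m_3 = 6(S'(2) - Δ_2) = 72.
Solving: m_0 = -58/15, m_1 = 206/15, m_2 = -496/15, m_3 = 788/15.
On [0, 1], S'(t) = b_1 + 2c_1·t + 3d_1·t² with b_1 = Δ_1 - h_1(2m_1 + m_2)/6 = 29/15, c_1 = m_1/2 = 103/15, d_1 = (m_2 - m_1)/(6h_1) = -39/5. So S'(0) = 29/15.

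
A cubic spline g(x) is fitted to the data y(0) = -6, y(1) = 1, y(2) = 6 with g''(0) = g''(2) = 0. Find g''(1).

-3

Put M_i = g'' at the i-th knot. Here h = (1, 1) and Δ = (7, 5), so the interior equations h_(i-1)·M_(i-1) + 2(h_(i-1)+h_i)·M_i + h_i·M_(i+1) = 6(Δ_i − Δ_(i-1)) read
  1·M_0 + 4·M_1 + 1·M_2 = 6(Δ_1 - Δ_0) = -12
Natural end conditions: M_0 = M_2 = 0.
Hence M_0 = 0, M_1 = -3, M_2 = 0.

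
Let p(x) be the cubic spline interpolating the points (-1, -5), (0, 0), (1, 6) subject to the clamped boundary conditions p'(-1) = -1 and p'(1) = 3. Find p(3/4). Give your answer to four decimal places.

Put σ_i = p'' at the i-th knot. Here h = (1, 1) and Δ = (5, 6), so the interior equations h_(i-1)·σ_(i-1) + 2(h_(i-1)+h_i)·σ_i + h_i·σ_(i+1) = 6(Δ_i − Δ_(i-1)) read
  1·σ_0 + 4·σ_1 + 1·σ_2 = 6(Δ_1 - Δ_0) = 6
Clamped end conditions give two more equations: 2h_0·σ_0 + h_0·σ_1 = 6(Δ_0 - p'(-1)) = 36 and h_1·σ_1 + 2h_1·σ_2 = 6(p'(1) - Δ_1) = -18.
Solving the tridiagonal system: σ_0 = 37/2, σ_1 = -1, σ_2 = -17/2.
On [0, 1], p(x) = 0 + 31/4·x - 1/2·x² - 5/4·x³.
With x = 3/4: p(3/4) = 1281/256.

5.0039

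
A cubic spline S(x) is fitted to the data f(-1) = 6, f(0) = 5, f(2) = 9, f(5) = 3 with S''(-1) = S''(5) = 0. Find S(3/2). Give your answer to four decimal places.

Let M_i = S''(x_i). Step sizes h_i = 1, 2, 3; slopes of the chords Δ_i = (y_(i+1) - y_i)/h_i = -1, 2, -2.
  1·M_0 + 6·M_1 + 2·M_2 = 6(Δ_1 - Δ_0) = 18
  2·M_1 + 10·M_2 + 3·M_3 = 6(Δ_2 - Δ_1) = -24
Natural end conditions: M_0 = M_3 = 0.
Forward elimination and back-substitution give M_0 = 0, M_1 = 57/14, M_2 = -45/14, M_3 = 0.
On [0, 2], S(x) = 5 + 5/14·x + 57/28·x² - 17/28·x³.
With x = 3/2: S(3/2) = 1807/224.

8.0670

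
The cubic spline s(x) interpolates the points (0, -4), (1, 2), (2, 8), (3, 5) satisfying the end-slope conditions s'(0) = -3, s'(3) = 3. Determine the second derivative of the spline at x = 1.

-2

Put σ_i = s'' at the i-th knot. Here h = (1, 1, 1) and Δ = (6, 6, -3), so the interior equations h_(i-1)·σ_(i-1) + 2(h_(i-1)+h_i)·σ_i + h_i·σ_(i+1) = 6(Δ_i − Δ_(i-1)) read
  1·σ_0 + 4·σ_1 + 1·σ_2 = 6(Δ_1 - Δ_0) = 0
  1·σ_1 + 4·σ_2 + 1·σ_3 = 6(Δ_2 - Δ_1) = -54
Clamped end conditions give two more equations: 2h_0·σ_0 + h_0·σ_1 = 6(Δ_0 - s'(0)) = 54 and h_2·σ_2 + 2h_2·σ_3 = 6(s'(3) - Δ_2) = 36.
Solving: σ_0 = 28, σ_1 = -2, σ_2 = -20, σ_3 = 28.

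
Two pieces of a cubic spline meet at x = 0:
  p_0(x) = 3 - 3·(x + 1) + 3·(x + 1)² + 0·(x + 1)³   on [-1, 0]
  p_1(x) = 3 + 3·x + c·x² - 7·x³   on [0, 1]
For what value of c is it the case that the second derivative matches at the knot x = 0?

3

p_0''(x) = 6 + 0·(x + 1), so p_0''(0) = 6. On the right, p_1''(0) = 2c, so c = 3.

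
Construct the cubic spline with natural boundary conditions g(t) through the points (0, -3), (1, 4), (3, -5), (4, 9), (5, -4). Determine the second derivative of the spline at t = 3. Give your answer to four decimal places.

Put M_i = g'' at the i-th knot. Here h = (1, 2, 1, 1) and Δ = (7, -9/2, 14, -13), so the interior equations h_(i-1)·M_(i-1) + 2(h_(i-1)+h_i)·M_i + h_i·M_(i+1) = 6(Δ_i − Δ_(i-1)) read
  1·M_0 + 6·M_1 + 2·M_2 = 6(Δ_1 - Δ_0) = -69
  2·M_1 + 6·M_2 + 1·M_3 = 6(Δ_2 - Δ_1) = 111
  1·M_2 + 4·M_3 + 1·M_4 = 6(Δ_3 - Δ_2) = -162
Natural end conditions: M_0 = M_4 = 0.
Hence M_0 = 0, M_1 = -2799/122, M_2 = 2094/61, M_3 = -2994/61, M_4 = 0.

34.3279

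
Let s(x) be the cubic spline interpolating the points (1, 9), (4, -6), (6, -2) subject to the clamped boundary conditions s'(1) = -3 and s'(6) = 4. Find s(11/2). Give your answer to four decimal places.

-3.9188

Put M_i = s'' at the i-th knot. Here h = (3, 2) and Δ = (-5, 2), so the interior equations h_(i-1)·M_(i-1) + 2(h_(i-1)+h_i)·M_i + h_i·M_(i+1) = 6(Δ_i − Δ_(i-1)) read
  3·M_0 + 10·M_1 + 2·M_2 = 6(Δ_1 - Δ_0) = 42
Clamped end conditions give two more equations: 2h_0·M_0 + h_0·M_1 = 6(Δ_0 - s'(1)) = -12 and h_1·M_1 + 2h_1·M_2 = 6(s'(6) - Δ_1) = 12.
Solving the tridiagonal system: M_0 = -24/5, M_1 = 28/5, M_2 = 1/5.
On [4, 6], s(x) = -6 - 9/5·(x - 4) + 14/5·(x - 4)² - 9/20·(x - 4)³.
With (x - 4) = 3/2: s(11/2) = -627/160.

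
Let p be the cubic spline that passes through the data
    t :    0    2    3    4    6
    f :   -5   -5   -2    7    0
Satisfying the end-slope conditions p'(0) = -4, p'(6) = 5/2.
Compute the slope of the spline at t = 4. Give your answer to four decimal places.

Put σ_i = p'' at the i-th knot. Here h = (2, 1, 1, 2) and Δ = (0, 3, 9, -7/2), so the interior equations h_(i-1)·σ_(i-1) + 2(h_(i-1)+h_i)·σ_i + h_i·σ_(i+1) = 6(Δ_i − Δ_(i-1)) read
  2·σ_0 + 6·σ_1 + 1·σ_2 = 6(Δ_1 - Δ_0) = 18
  1·σ_1 + 4·σ_2 + 1·σ_3 = 6(Δ_2 - Δ_1) = 36
  1·σ_2 + 6·σ_3 + 2·σ_4 = 6(Δ_3 - Δ_2) = -75
Clamped end conditions give two more equations: 2h_0·σ_0 + h_0·σ_1 = 6(Δ_0 - p'(0)) = 24 and h_3·σ_3 + 2h_3·σ_4 = 6(p'(6) - Δ_3) = 36.
Solving the tridiagonal system: σ_0 = 413/60, σ_1 = -53/30, σ_2 = 89/6, σ_3 = -647/30, σ_4 = 1187/60.
On [4, 6], p'(t) = b_3 + 2c_3·(t - 4) + 3d_3·(t - 4)² with b_3 = Δ_3 - h_3(2σ_3 + σ_4)/6 = 257/60, c_3 = σ_3/2 = -647/60, d_3 = (σ_4 - σ_3)/(6h_3) = 827/240. So p'(4) = 257/60.

4.2833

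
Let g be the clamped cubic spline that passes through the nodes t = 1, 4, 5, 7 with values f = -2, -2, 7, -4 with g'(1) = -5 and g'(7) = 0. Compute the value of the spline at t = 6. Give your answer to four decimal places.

2.2619

Put σ_i = g'' at the i-th knot. Here h = (3, 1, 2) and Δ = (0, 9, -11/2), so the interior equations h_(i-1)·σ_(i-1) + 2(h_(i-1)+h_i)·σ_i + h_i·σ_(i+1) = 6(Δ_i − Δ_(i-1)) read
  3·σ_0 + 8·σ_1 + 1·σ_2 = 6(Δ_1 - Δ_0) = 54
  1·σ_1 + 6·σ_2 + 2·σ_3 = 6(Δ_2 - Δ_1) = -87
Clamped end conditions give two more equations: 2h_0·σ_0 + h_0·σ_1 = 6(Δ_0 - g'(1)) = 30 and h_2·σ_2 + 2h_2·σ_3 = 6(g'(7) - Δ_2) = 33.
Solving: σ_0 = 11/42, σ_1 = 199/21, σ_2 = -949/42, σ_3 = 821/42.
On [5, 7], g(t) = 7 + 64/21·(t - 5) - 949/84·(t - 5)² + 295/84·(t - 5)³.
With (t - 5) = 1: g(6) = 95/42.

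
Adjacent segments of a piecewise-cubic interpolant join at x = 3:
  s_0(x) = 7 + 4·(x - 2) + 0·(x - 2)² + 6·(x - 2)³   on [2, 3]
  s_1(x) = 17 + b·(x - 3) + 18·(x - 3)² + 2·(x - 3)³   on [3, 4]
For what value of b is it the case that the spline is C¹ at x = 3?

s_0'(x) = 4 + 0·(x - 2) + 18·(x - 2)², so s_0'(3) = 22. On the right, s_1'(3) = b, so b = 22.

22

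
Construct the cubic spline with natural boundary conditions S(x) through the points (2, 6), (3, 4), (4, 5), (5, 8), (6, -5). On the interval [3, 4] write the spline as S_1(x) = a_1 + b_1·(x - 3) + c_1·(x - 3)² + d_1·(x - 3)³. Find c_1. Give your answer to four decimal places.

1.1250

Write σ_i for S''(x_i). With h_i = 1, 1, 1, 1 and divided differences Δ_i = -2, 1, 3, -13, the continuity of S' gives the tridiagonal system
  1·σ_0 + 4·σ_1 + 1·σ_2 = 6(Δ_1 - Δ_0) = 18
  1·σ_1 + 4·σ_2 + 1·σ_3 = 6(Δ_2 - Δ_1) = 12
  1·σ_2 + 4·σ_3 + 1·σ_4 = 6(Δ_3 - Δ_2) = -96
Natural end conditions: σ_0 = σ_4 = 0.
Solving: σ_0 = 0, σ_1 = 9/4, σ_2 = 9, σ_3 = -105/4, σ_4 = 0.
On [3, 4], with S_1(x) = a_1 + b_1·(x - 3) + c_1·(x - 3)² + d_1·(x - 3)³: c_1 = σ_1/2 = 9/8, d_1 = (σ_2 - σ_1)/(6h_1) = 9/8, b_1 = Δ_1 - h_1(2σ_1 + σ_2)/6 = -5/4.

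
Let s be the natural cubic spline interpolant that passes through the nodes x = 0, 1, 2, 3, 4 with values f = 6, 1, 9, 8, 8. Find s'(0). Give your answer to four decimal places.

-9.1429

Write σ_i for s''(x_i). With h_i = 1, 1, 1, 1 and divided differences Δ_i = -5, 8, -1, 0, the continuity of s' gives the tridiagonal system
  1·σ_0 + 4·σ_1 + 1·σ_2 = 6(Δ_1 - Δ_0) = 78
  1·σ_1 + 4·σ_2 + 1·σ_3 = 6(Δ_2 - Δ_1) = -54
  1·σ_2 + 4·σ_3 + 1·σ_4 = 6(Δ_3 - Δ_2) = 6
Natural end conditions: σ_0 = σ_4 = 0.
Hence σ_0 = 0, σ_1 = 174/7, σ_2 = -150/7, σ_3 = 48/7, σ_4 = 0.
On [0, 1], s'(x) = b_0 + 2c_0·x + 3d_0·x² with b_0 = Δ_0 - h_0(2σ_0 + σ_1)/6 = -64/7, c_0 = σ_0/2 = 0, d_0 = (σ_1 - σ_0)/(6h_0) = 29/7. So s'(0) = -64/7.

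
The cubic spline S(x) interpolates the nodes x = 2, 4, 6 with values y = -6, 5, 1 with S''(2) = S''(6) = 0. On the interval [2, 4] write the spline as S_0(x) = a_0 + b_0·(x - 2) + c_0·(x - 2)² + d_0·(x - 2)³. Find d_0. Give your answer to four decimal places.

-0.4688

Write σ_i for S''(x_i). With h_i = 2, 2 and divided differences Δ_i = 11/2, -2, the continuity of S' gives the tridiagonal system
  2·σ_0 + 8·σ_1 + 2·σ_2 = 6(Δ_1 - Δ_0) = -45
Natural end conditions: σ_0 = σ_2 = 0.
Solving: σ_0 = 0, σ_1 = -45/8, σ_2 = 0.
On [2, 4], with S_0(x) = a_0 + b_0·(x - 2) + c_0·(x - 2)² + d_0·(x - 2)³: c_0 = σ_0/2 = 0, d_0 = (σ_1 - σ_0)/(6h_0) = -15/32, b_0 = Δ_0 - h_0(2σ_0 + σ_1)/6 = 59/8.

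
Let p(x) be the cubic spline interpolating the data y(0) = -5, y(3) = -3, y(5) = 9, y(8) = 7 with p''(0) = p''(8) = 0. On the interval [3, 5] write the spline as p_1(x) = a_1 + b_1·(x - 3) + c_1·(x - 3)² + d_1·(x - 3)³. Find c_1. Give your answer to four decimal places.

2.0833

Write M_i for p''(x_i). With h_i = 3, 2, 3 and divided differences Δ_i = 2/3, 6, -2/3, the continuity of p' gives the tridiagonal system
  3·M_0 + 10·M_1 + 2·M_2 = 6(Δ_1 - Δ_0) = 32
  2·M_1 + 10·M_2 + 3·M_3 = 6(Δ_2 - Δ_1) = -40
Natural end conditions: M_0 = M_3 = 0.
Solving: M_0 = 0, M_1 = 25/6, M_2 = -29/6, M_3 = 0.
On [3, 5], with p_1(x) = a_1 + b_1·(x - 3) + c_1·(x - 3)² + d_1·(x - 3)³: c_1 = M_1/2 = 25/12, d_1 = (M_2 - M_1)/(6h_1) = -3/4, b_1 = Δ_1 - h_1(2M_1 + M_2)/6 = 29/6.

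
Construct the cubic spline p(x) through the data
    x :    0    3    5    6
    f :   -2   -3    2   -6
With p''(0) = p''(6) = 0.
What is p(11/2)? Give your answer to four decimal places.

Write m_i for p''(x_i). With h_i = 3, 2, 1 and divided differences Δ_i = -1/3, 5/2, -8, the continuity of p' gives the tridiagonal system
  3·m_0 + 10·m_1 + 2·m_2 = 6(Δ_1 - Δ_0) = 17
  2·m_1 + 6·m_2 + 1·m_3 = 6(Δ_2 - Δ_1) = -63
Natural end conditions: m_0 = m_3 = 0.
Solving: m_0 = 0, m_1 = 57/14, m_2 = -83/7, m_3 = 0.
On [5, 6], p(x) = 2 - 85/21·(x - 5) - 83/14·(x - 5)² + 83/42·(x - 5)³.
With (x - 5) = 1/2: p(11/2) = -141/112.

-1.2589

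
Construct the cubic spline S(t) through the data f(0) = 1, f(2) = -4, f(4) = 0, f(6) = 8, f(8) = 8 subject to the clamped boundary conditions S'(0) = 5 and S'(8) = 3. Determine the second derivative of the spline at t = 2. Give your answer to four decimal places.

6.7679

With M_i denoting the second derivative at x_i, h_i = 2, 2, 2, 2, and Δ_i = (y_(i+1) − y_i)/h_i = -5/2, 2, 4, 0:
  2·M_0 + 8·M_1 + 2·M_2 = 6(Δ_1 - Δ_0) = 27
  2·M_1 + 8·M_2 + 2·M_3 = 6(Δ_2 - Δ_1) = 12
  2·M_2 + 8·M_3 + 2·M_4 = 6(Δ_3 - Δ_2) = -24
Clamped end conditions give two more equations: 2h_0·M_0 + h_0·M_1 = 6(Δ_0 - S'(0)) = -45 and h_3·M_3 + 2h_3·M_4 = 6(S'(8) - Δ_3) = 18.
Hence M_0 = -1639/112, M_1 = 379/56, M_2 = 17/16, M_3 = -281/56, M_4 = 785/112.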